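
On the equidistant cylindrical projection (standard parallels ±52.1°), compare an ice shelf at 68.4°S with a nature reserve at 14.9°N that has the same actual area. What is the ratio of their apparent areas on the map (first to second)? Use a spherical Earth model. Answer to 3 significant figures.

2.63

The equidistant cylindrical projection with φ₀ = 52.1° has h = 1 (meridians true) and k = cos φ₀ / cos φ along parallels.
Areal scale at 68.4°: h·k = 1.000 × 1.669 = 1.669.
Areal scale at 14.9°: h·k = 1.000 × 0.6357 = 0.6357.
Ratio = 1.669/0.6357 ≈ 2.63.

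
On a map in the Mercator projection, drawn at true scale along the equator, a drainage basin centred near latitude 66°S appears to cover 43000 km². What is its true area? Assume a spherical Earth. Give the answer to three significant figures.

The Mercator projection is conformal; its linear scale factor is the same in every direction and equals sec φ = 1/cos φ.
Areal scale = k² = sec²φ = 1/cos²(66°) = 1/0.4067² = 6.045.
True area = apparent / (areal scale) = 43000 / 6.045 ≈ 7110 km².

7110 km²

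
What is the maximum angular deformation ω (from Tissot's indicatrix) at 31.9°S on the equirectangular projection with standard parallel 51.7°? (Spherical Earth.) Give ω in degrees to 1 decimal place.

18.0°

In the equirectangular projection with standard parallel φ₀ = 51.7° (x = Rλ cos φ₀, y = Rφ), meridians are true-scale (h = 1) and the parallel scale is k = cos φ₀ / cos φ.
At 31.9°: h = 1.000, k = 0.7300; principal scales a = 1.000, b = 0.7300.
sin(ω/2) = (a − b)/(a + b) = 0.2700/1.730 = 0.1560, so ω = 2 arcsin(0.1560) ≈ 18.0°.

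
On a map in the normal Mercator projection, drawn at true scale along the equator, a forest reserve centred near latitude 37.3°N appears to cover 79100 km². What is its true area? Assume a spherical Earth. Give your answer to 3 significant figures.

For Mercator, h = k = sec φ (a conformal cylindrical projection has a single point scale, 1/cos φ).
Areal scale = k² = sec²φ = 1/cos²(37.3°) = 1/0.7955² = 1.580.
True area = apparent / (areal scale) = 79100 / 1.580 ≈ 50100 km².

50100 km²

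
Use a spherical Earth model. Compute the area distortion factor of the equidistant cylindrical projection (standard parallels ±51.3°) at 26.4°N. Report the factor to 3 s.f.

0.698

The equidistant cylindrical projection with φ₀ = 51.3° has h = 1 (meridians true) and k = cos φ₀ / cos φ along parallels.
Areal scale = h·k = 1 × cos φ₀ / cos φ; at 26.4°, h = 1.000, k = 0.6980, so h·k = 0.6980.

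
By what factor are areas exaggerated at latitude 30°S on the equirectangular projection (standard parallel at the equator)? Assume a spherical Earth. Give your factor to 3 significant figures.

1.15

In the plate carrée (x = Rλ, y = Rφ), meridians are true-scale (h = 1) and parallels are stretched by k = sec φ.
Areal scale = h·k = 1 × sec φ; at 30°, h = 1.000, k = 1.155, so h·k = 1.155.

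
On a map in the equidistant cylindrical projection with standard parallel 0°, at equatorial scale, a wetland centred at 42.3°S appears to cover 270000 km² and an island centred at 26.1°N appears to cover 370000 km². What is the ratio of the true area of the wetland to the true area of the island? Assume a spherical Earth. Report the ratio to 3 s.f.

Plate carrée has h = 1 and k = sec φ, giving areal scale sec φ; true area = (apparent area) · cos φ.
True area of wetland: 270000 × cos(42.3°) = 270000 × 0.7396 = 199700 km².
True area of island: 370000 × cos(26.1°) = 370000 × 0.8980 = 332300 km².
Ratio = 199700 / 332300 ≈ 0.601.

0.601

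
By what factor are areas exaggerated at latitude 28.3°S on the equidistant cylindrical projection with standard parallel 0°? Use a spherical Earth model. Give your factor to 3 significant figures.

1.14

For the equirectangular projection with φ₀ = 0 (plate carrée), h = 1 along meridians and k = sec φ along parallels.
Areal scale = h·k = 1 × sec φ; at 28.3°, h = 1.000, k = 1.136, so h·k = 1.136.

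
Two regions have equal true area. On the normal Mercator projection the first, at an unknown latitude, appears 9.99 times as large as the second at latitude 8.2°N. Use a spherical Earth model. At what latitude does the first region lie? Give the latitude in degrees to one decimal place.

71.8°

Mercator areal scale is sec²φ, so apparent-area ratio = sec²φ₁ / sec²φ₂ = cos²φ₂ / cos²φ₁.
cos²φ₂ / cos²φ₁ = 9.99  ⇒  cos φ₁ = cos 8.2° / √9.99 = 0.9898/3.161 = 0.3132.
φ₁ = arccos(0.3132) ≈ 71.8°.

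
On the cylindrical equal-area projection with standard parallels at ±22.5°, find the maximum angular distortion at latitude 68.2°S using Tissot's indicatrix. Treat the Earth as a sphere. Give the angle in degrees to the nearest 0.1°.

92.4°

A cylindrical equal-area projection with standard parallel φ₀ has meridian scale h = cos φ / cos φ₀ and parallel scale k = cos φ₀ / cos φ (so areas are preserved, h·k = 1).
At 68.2°: h = 0.4020, k = 2.488; principal scales a = 2.488, b = 0.4020.
sin(ω/2) = (a − b)/(a + b) = 2.086/2.890 = 0.7218, so ω = 2 arcsin(0.7218) ≈ 92.4°.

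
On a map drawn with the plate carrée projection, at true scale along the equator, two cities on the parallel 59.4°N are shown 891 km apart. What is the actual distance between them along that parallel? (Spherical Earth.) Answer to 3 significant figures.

Plate carrée maps x = Rλ, y = Rφ. The meridian scale is h = 1 and the parallel scale is k = 1/cos φ = sec φ.
Along the parallel at 59.4°, map distances are exaggerated by k = sec 59.4° = 1.964.
True distance = 891 / 1.964 = 891 × cos 59.4° ≈ 454 km.

454 km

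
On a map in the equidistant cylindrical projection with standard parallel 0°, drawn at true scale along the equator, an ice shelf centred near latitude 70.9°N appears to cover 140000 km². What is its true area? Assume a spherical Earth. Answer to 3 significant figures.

45800 km²

Plate carrée maps x = Rλ, y = Rφ. The meridian scale is h = 1 and the parallel scale is k = 1/cos φ = sec φ.
Areal scale = h·k = 1 × sec φ; at 70.9°, h = 1.000, k = 3.056, so h·k = 3.056.
True area = apparent / (areal scale) = 140000 / 3.056 ≈ 45800 km².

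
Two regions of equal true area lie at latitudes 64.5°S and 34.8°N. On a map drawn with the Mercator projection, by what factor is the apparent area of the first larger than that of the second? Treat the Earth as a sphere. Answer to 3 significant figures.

Mercator is conformal with k = sec φ, so areal scale = k² = sec²φ.
At 64.5°: sec²(64.5°) = 1/0.4305² = 5.395.
At 34.8°: sec²(34.8°) = 1/0.8211² = 1.483.
Ratio = 5.395/1.483 = cos²(34.8°)/cos²(64.5°) ≈ 3.64.

3.64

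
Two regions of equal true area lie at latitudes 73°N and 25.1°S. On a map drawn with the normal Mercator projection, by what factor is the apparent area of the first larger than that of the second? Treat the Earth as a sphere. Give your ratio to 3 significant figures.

On Mercator, area is exaggerated by sec²φ = 1/cos²φ.
At 73°: sec²(73°) = 1/0.2924² = 11.70.
At 25.1°: sec²(25.1°) = 1/0.9056² = 1.219.
Ratio = 11.70/1.219 = cos²(25.1°)/cos²(73°) ≈ 9.59.

9.59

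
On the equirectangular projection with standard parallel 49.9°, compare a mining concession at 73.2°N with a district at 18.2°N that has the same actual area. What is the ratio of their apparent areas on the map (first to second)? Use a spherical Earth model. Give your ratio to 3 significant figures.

3.29

With standard parallel φ₀ = 49.9°, the equirectangular projection gives x = Rλ cos φ₀, y = Rφ, so h = 1 and k = cos 49.9° / cos φ.
Areal scale at 73.2°: h·k = 1.000 × 2.229 = 2.229.
Areal scale at 18.2°: h·k = 1.000 × 0.6780 = 0.6780.
Ratio = 2.229/0.6780 ≈ 3.29.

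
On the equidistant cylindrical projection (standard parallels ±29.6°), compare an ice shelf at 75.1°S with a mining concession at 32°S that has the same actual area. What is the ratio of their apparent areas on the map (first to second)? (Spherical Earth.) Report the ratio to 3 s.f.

In the equirectangular projection with standard parallel φ₀ = 29.6° (x = Rλ cos φ₀, y = Rφ), meridians are true-scale (h = 1) and the parallel scale is k = cos φ₀ / cos φ.
Areal scale at 75.1°: h·k = 1.000 × 3.382 = 3.382.
Areal scale at 32°: h·k = 1.000 × 1.025 = 1.025.
Ratio = 3.382/1.025 ≈ 3.30.

3.30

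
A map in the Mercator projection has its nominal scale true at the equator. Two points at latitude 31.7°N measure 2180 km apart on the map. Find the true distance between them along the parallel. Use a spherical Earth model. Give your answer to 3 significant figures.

1850 km

For Mercator, h = k = sec φ (a conformal cylindrical projection has a single point scale, 1/cos φ).
Along the parallel at 31.7°, map distances are exaggerated by k = sec 31.7° = 1.175.
True distance = 2180 / 1.175 = 2180 × cos 31.7° ≈ 1850 km.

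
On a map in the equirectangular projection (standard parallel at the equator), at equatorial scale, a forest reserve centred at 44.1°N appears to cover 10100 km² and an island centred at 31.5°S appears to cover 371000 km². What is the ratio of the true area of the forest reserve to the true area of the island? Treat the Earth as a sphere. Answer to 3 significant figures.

On the plate carrée, areal scale = h·k = 1 × sec φ, so true area = apparent × cos φ.
True area of forest reserve: 10100 × cos(44.1°) = 10100 × 0.7181 = 7253 km².
True area of island: 371000 × cos(31.5°) = 371000 × 0.8526 = 316300 km².
Ratio = 7253 / 316300 ≈ 0.0229.

0.0229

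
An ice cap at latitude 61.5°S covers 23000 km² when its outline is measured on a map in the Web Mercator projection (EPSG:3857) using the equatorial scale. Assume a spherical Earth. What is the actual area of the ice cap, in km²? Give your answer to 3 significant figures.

5240 km²

For Mercator, h = k = sec φ (a conformal cylindrical projection has a single point scale, 1/cos φ).
Areal scale = k² = sec²φ = 1/cos²(61.5°) = 1/0.4772² = 4.392.
True area = apparent / (areal scale) = 23000 / 4.392 ≈ 5240 km².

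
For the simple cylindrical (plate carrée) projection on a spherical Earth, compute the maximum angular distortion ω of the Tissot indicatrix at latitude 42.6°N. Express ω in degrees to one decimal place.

For the equirectangular projection with φ₀ = 0 (plate carrée), h = 1 along meridians and k = sec φ along parallels.
At 42.6°: h = 1.000, k = 1.359; principal scales a = 1.359, b = 1.000.
sin(ω/2) = (a − b)/(a + b) = 0.3585/2.359 = 0.1520, so ω = 2 arcsin(0.1520) ≈ 17.5°.

17.5°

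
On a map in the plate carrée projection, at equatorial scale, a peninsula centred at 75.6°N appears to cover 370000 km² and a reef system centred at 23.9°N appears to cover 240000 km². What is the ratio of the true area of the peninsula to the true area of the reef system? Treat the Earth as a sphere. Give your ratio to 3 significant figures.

On the plate carrée, areal scale = h·k = 1 × sec φ, so true area = apparent × cos φ.
True area of peninsula: 370000 × cos(75.6°) = 370000 × 0.2487 = 92020 km².
True area of reef system: 240000 × cos(23.9°) = 240000 × 0.9143 = 219400 km².
Ratio = 92020 / 219400 ≈ 0.419.

0.419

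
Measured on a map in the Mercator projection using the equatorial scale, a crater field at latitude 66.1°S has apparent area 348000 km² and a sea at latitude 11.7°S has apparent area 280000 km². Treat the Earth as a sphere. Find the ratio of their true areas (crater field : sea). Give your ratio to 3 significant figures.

0.213

Since Mercator area scale is 1/cos²φ, the true area equals the apparent area multiplied by cos²φ.
True area of crater field: 348000 × cos²(66.1°) = 348000 × 0.1641 = 57120 km².
True area of sea: 280000 × cos²(11.7°) = 280000 × 0.9589 = 268500 km².
Ratio = 57120 / 268500 ≈ 0.213.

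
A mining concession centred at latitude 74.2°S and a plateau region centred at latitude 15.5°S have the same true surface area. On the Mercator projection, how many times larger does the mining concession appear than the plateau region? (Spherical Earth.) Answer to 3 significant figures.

12.5

Mercator areal scale is sec²φ.
At 74.2°: sec²(74.2°) = 1/0.2723² = 13.49.
At 15.5°: sec²(15.5°) = 1/0.9636² = 1.077.
Ratio = 13.49/1.077 = cos²(15.5°)/cos²(74.2°) ≈ 12.5.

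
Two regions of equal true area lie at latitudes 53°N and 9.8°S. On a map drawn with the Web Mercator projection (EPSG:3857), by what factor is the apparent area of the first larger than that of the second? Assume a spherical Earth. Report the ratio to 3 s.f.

On Mercator, area is exaggerated by sec²φ = 1/cos²φ.
At 53°: sec²(53°) = 1/0.6018² = 2.761.
At 9.8°: sec²(9.8°) = 1/0.9854² = 1.030.
Ratio = 2.761/1.030 = cos²(9.8°)/cos²(53°) ≈ 2.68.

2.68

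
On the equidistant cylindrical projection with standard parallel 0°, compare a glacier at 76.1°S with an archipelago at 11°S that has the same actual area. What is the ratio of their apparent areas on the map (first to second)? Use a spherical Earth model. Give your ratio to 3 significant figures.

Plate carrée maps x = Rλ, y = Rφ. The meridian scale is h = 1 and the parallel scale is k = 1/cos φ = sec φ.
Areal scale at 76.1°: h·k = 1.000 × 4.163 = 4.163.
Areal scale at 11°: h·k = 1.000 × 1.019 = 1.019.
Ratio = 4.163/1.019 ≈ 4.09.

4.09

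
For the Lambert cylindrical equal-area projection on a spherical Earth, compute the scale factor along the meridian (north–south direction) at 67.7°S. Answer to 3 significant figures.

The Lambert cylindrical equal-area projection is the cylindrical equal-area projection with its standard parallel at the equator (φ₀ = 0). Cylindrical equal-area (φ₀ = 0°): h = cos φ / cos 0° along meridians, k = cos 0° / cos φ along parallels; h·k = 1.
h = cos 67.7° / cos 0° = 0.3795/1.000 = 0.3795.

0.379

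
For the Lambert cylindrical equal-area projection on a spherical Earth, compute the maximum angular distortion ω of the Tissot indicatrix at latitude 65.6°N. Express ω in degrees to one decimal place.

The Lambert cylindrical equal-area projection is the cylindrical equal-area projection with its standard parallel at the equator (φ₀ = 0). For cylindrical equal-area with standard parallel φ₀, h = cos φ / cos φ₀ and k = cos φ₀ / cos φ, so h·k = 1.
At 65.6°: h = 0.4131, k = 2.421; principal scales a = 2.421, b = 0.4131.
sin(ω/2) = (a − b)/(a + b) = 2.008/2.834 = 0.7084, so ω = 2 arcsin(0.7084) ≈ 90.2°.

90.2°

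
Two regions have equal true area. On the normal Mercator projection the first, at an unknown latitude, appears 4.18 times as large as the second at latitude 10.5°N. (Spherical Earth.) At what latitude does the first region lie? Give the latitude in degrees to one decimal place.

For equal true areas on Mercator, apparent areas scale as sec²φ, so the ratio is cos²φ₂ / cos²φ₁.
cos²φ₂ / cos²φ₁ = 4.18  ⇒  cos φ₁ = cos 10.5° / √4.18 = 0.9833/2.045 = 0.4809.
φ₁ = arccos(0.4809) ≈ 61.3°.

61.3°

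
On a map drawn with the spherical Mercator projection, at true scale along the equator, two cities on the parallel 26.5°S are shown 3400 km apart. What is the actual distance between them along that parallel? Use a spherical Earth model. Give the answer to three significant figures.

For Mercator, h = k = sec φ (a conformal cylindrical projection has a single point scale, 1/cos φ).
Along the parallel at 26.5°, map distances are exaggerated by k = sec 26.5° = 1.117.
True distance = 3400 / 1.117 = 3400 × cos 26.5° ≈ 3040 km.

3040 km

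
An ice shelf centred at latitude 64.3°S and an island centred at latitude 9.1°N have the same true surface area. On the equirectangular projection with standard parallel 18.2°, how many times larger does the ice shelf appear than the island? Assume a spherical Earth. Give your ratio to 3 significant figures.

With standard parallel φ₀ = 18.2°, the equirectangular projection gives x = Rλ cos φ₀, y = Rφ, so h = 1 and k = cos 18.2° / cos φ.
Areal scale at 64.3°: h·k = 1.000 × 2.191 = 2.191.
Areal scale at 9.1°: h·k = 1.000 × 0.9621 = 0.9621.
Ratio = 2.191/0.9621 ≈ 2.28.

2.28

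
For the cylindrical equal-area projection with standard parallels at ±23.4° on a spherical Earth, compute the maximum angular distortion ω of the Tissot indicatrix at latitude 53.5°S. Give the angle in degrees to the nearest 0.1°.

For cylindrical equal-area with standard parallel φ₀, h = cos φ / cos φ₀ and k = cos φ₀ / cos φ, so h·k = 1.
At 53.5°: h = 0.6481, k = 1.543; principal scales a = 1.543, b = 0.6481.
sin(ω/2) = (a − b)/(a + b) = 0.8948/2.191 = 0.4084, so ω = 2 arcsin(0.4084) ≈ 48.2°.

48.2°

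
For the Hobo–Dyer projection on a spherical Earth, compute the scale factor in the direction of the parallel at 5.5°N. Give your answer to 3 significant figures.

Hobo–Dyer is a cylindrical equal-area projection with standard parallels at ±37.5°. A cylindrical equal-area projection with standard parallel φ₀ has meridian scale h = cos φ / cos φ₀ and parallel scale k = cos φ₀ / cos φ (so areas are preserved, h·k = 1).
k = cos 37.5° / cos 5.5° = 0.7934/0.9954 = 0.7970.

0.797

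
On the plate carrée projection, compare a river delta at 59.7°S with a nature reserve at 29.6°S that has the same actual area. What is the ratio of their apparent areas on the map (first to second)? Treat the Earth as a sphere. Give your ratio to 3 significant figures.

Plate carrée maps x = Rλ, y = Rφ. The meridian scale is h = 1 and the parallel scale is k = 1/cos φ = sec φ.
Areal scale at 59.7°: h·k = 1.000 × 1.982 = 1.982.
Areal scale at 29.6°: h·k = 1.000 × 1.150 = 1.150.
Ratio = 1.982/1.150 ≈ 1.72.

1.72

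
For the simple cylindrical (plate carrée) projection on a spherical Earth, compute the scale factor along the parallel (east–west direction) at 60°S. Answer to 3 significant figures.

2.00

For the equirectangular projection with φ₀ = 0 (plate carrée), h = 1 along meridians and k = sec φ along parallels.
k = 1/cos 60° = 1/0.5000 = 2.000.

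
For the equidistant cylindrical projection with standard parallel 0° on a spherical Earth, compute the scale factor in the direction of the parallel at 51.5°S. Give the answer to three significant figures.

For the equirectangular projection with φ₀ = 0 (plate carrée), h = 1 along meridians and k = sec φ along parallels.
k = 1/cos 51.5° = 1/0.6225 = 1.606.

1.61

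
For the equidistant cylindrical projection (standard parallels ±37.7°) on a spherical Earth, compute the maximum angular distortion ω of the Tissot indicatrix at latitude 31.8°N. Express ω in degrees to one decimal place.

With standard parallel φ₀ = 37.7°, the equirectangular projection gives x = Rλ cos φ₀, y = Rφ, so h = 1 and k = cos 37.7° / cos φ.
At 31.8°: h = 1.000, k = 0.9310; principal scales a = 1.000, b = 0.9310.
sin(ω/2) = (a − b)/(a + b) = 0.06903/1.931 = 0.03575, so ω = 2 arcsin(0.03575) ≈ 4.1°.

4.1°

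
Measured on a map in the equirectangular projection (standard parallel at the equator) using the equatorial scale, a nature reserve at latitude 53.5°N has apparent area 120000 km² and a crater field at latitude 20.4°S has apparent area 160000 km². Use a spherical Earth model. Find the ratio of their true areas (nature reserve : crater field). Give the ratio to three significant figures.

0.476

Plate carrée has h = 1 and k = sec φ, giving areal scale sec φ; true area = (apparent area) · cos φ.
True area of nature reserve: 120000 × cos(53.5°) = 120000 × 0.5948 = 71380 km².
True area of crater field: 160000 × cos(20.4°) = 160000 × 0.9373 = 150000 km².
Ratio = 71380 / 150000 ≈ 0.476.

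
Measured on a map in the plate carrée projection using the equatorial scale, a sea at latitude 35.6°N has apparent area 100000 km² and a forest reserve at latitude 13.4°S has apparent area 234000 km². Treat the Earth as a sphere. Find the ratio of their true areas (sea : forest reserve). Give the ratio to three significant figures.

0.357

On the plate carrée, areal scale = h·k = 1 × sec φ, so true area = apparent × cos φ.
True area of sea: 100000 × cos(35.6°) = 100000 × 0.8131 = 81310 km².
True area of forest reserve: 234000 × cos(13.4°) = 234000 × 0.9728 = 227600 km².
Ratio = 81310 / 227600 ≈ 0.357.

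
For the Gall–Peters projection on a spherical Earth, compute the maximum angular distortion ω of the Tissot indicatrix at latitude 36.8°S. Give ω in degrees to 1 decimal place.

The Gall–Peters projection is cylindrical equal-area with φ₀ = 45°. A cylindrical equal-area projection with standard parallel φ₀ has meridian scale h = cos φ / cos φ₀ and parallel scale k = cos φ₀ / cos φ (so areas are preserved, h·k = 1).
At 36.8°: h = 1.132, k = 0.8831; principal scales a = 1.132, b = 0.8831.
sin(ω/2) = (a − b)/(a + b) = 0.2493/2.015 = 0.1237, so ω = 2 arcsin(0.1237) ≈ 14.2°.

14.2°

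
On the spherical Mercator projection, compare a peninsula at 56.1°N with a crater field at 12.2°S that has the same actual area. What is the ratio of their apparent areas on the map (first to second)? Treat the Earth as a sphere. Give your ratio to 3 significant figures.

3.07

On Mercator, area is exaggerated by sec²φ = 1/cos²φ.
At 56.1°: sec²(56.1°) = 1/0.5577² = 3.215.
At 12.2°: sec²(12.2°) = 1/0.9774² = 1.047.
Ratio = 3.215/1.047 = cos²(12.2°)/cos²(56.1°) ≈ 3.07.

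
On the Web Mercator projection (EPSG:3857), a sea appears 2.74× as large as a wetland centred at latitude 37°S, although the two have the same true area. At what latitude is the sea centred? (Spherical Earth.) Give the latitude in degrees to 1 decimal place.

61.2°

For equal true areas on Mercator, apparent areas scale as sec²φ, so the ratio is cos²φ₂ / cos²φ₁.
cos²φ₂ / cos²φ₁ = 2.74  ⇒  cos φ₁ = cos 37° / √2.74 = 0.7986/1.655 = 0.4825.
φ₁ = arccos(0.4825) ≈ 61.2°.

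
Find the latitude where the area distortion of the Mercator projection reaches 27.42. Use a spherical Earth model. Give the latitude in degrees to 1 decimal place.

79.0°

Mercator areal scale is sec²φ.
sec²φ = 27.42  ⇒  cos²φ = 0.03647  ⇒  cos φ = 0.1910.
φ = arccos(0.1910) ≈ 79.0°.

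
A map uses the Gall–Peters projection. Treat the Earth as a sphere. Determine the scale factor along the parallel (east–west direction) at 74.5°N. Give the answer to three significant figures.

The Gall–Peters projection is cylindrical equal-area with φ₀ = 45°. A cylindrical equal-area projection with standard parallel φ₀ has meridian scale h = cos φ / cos φ₀ and parallel scale k = cos φ₀ / cos φ (so areas are preserved, h·k = 1).
k = cos 45° / cos 74.5° = 0.7071/0.2672 = 2.646.

2.65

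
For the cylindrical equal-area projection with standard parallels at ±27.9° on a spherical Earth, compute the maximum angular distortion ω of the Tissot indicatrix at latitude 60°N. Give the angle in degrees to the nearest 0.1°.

For cylindrical equal-area with standard parallel φ₀, h = cos φ / cos φ₀ and k = cos φ₀ / cos φ, so h·k = 1.
At 60°: h = 0.5658, k = 1.768; principal scales a = 1.768, b = 0.5658.
sin(ω/2) = (a − b)/(a + b) = 1.202/2.333 = 0.5151, so ω = 2 arcsin(0.5151) ≈ 62.0°.

62.0°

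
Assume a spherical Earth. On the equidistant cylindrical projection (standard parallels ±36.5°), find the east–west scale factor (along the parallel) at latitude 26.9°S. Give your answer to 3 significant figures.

The equidistant cylindrical projection with φ₀ = 36.5° has h = 1 (meridians true) and k = cos φ₀ / cos φ along parallels.
k = cos 36.5° / cos 26.9° = 0.8039/0.8918 = 0.9014.

0.901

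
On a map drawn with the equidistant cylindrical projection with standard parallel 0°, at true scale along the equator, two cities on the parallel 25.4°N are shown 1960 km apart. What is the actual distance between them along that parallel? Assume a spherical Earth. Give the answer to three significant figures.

For the equirectangular projection with φ₀ = 0 (plate carrée), h = 1 along meridians and k = sec φ along parallels.
Along the parallel at 25.4°, map distances are exaggerated by k = sec 25.4° = 1.107.
True distance = 1960 / 1.107 = 1960 × cos 25.4° ≈ 1770 km.

1770 km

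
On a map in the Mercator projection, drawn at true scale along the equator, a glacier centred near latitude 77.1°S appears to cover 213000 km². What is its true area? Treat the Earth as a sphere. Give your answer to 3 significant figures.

10600 km²

Mercator is conformal, so the point scale is isotropic: h = k = sec φ = 1/cos φ.
Areal scale = k² = sec²φ = 1/cos²(77.1°) = 1/0.2233² = 20.06.
True area = apparent / (areal scale) = 213000 / 20.06 ≈ 10600 km².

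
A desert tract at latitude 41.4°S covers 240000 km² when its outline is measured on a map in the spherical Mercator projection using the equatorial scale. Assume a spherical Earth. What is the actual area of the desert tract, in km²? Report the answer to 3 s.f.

135000 km²

The Mercator projection is conformal; its linear scale factor is the same in every direction and equals sec φ = 1/cos φ.
Areal scale = k² = sec²φ = 1/cos²(41.4°) = 1/0.7501² = 1.777.
True area = apparent / (areal scale) = 240000 / 1.777 ≈ 135000 km².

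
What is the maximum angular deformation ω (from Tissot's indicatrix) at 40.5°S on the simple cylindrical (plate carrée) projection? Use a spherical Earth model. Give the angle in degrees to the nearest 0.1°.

15.6°

Plate carrée maps x = Rλ, y = Rφ. The meridian scale is h = 1 and the parallel scale is k = 1/cos φ = sec φ.
At 40.5°: h = 1.000, k = 1.315; principal scales a = 1.315, b = 1.000.
sin(ω/2) = (a − b)/(a + b) = 0.3151/2.315 = 0.1361, so ω = 2 arcsin(0.1361) ≈ 15.6°.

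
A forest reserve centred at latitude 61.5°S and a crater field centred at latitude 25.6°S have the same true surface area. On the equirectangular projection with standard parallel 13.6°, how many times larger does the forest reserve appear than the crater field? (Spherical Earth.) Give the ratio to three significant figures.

In the equirectangular projection with standard parallel φ₀ = 13.6° (x = Rλ cos φ₀, y = Rφ), meridians are true-scale (h = 1) and the parallel scale is k = cos φ₀ / cos φ.
Areal scale at 61.5°: h·k = 1.000 × 2.037 = 2.037.
Areal scale at 25.6°: h·k = 1.000 × 1.078 = 1.078.
Ratio = 2.037/1.078 ≈ 1.89.

1.89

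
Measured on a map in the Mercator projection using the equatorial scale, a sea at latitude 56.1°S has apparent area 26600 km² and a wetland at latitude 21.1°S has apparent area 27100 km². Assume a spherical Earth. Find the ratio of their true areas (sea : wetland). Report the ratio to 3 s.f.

Mercator's areal exaggeration is sec²φ; hence true area = (apparent area) · cos²φ.
True area of sea: 26600 × cos²(56.1°) = 26600 × 0.3111 = 8275 km².
True area of wetland: 27100 × cos²(21.1°) = 27100 × 0.8704 = 23590 km².
Ratio = 8275 / 23590 ≈ 0.351.

0.351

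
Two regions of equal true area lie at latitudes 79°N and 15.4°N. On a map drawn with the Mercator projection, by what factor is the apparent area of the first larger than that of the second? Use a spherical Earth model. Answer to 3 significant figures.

25.5

Mercator areal scale is sec²φ.
At 79°: sec²(79°) = 1/0.1908² = 27.47.
At 15.4°: sec²(15.4°) = 1/0.9641² = 1.076.
Ratio = 27.47/1.076 = cos²(15.4°)/cos²(79°) ≈ 25.5.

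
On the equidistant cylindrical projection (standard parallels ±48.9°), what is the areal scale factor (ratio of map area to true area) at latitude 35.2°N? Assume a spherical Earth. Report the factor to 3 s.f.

With standard parallel φ₀ = 48.9°, the equirectangular projection gives x = Rλ cos φ₀, y = Rφ, so h = 1 and k = cos 48.9° / cos φ.
Areal scale = h·k = 1 × cos φ₀ / cos φ; at 35.2°, h = 1.000, k = 0.8045, so h·k = 0.8045.

0.804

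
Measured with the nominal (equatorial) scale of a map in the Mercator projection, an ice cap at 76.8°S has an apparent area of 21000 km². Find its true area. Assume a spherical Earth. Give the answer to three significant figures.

1100 km²

Mercator is conformal, so the point scale is isotropic: h = k = sec φ = 1/cos φ.
Areal scale = k² = sec²φ = 1/cos²(76.8°) = 1/0.2284² = 19.18.
True area = apparent / (areal scale) = 21000 / 19.18 ≈ 1100 km².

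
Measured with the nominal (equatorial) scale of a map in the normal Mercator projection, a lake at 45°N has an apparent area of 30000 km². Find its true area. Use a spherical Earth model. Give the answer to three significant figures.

15000 km²

For Mercator, h = k = sec φ (a conformal cylindrical projection has a single point scale, 1/cos φ).
Areal scale = k² = sec²φ = 1/cos²(45°) = 1/0.7071² = 2.000.
True area = apparent / (areal scale) = 30000 / 2.000 ≈ 15000 km².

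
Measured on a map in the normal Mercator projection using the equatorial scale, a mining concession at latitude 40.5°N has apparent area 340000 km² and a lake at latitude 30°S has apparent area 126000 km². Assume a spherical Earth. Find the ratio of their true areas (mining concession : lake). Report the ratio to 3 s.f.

2.08

Mercator's areal exaggeration is sec²φ; hence true area = (apparent area) · cos²φ.
True area of mining concession: 340000 × cos²(40.5°) = 340000 × 0.5782 = 196600 km².
True area of lake: 126000 × cos²(30°) = 126000 × 0.7500 = 94500 km².
Ratio = 196600 / 94500 ≈ 2.08.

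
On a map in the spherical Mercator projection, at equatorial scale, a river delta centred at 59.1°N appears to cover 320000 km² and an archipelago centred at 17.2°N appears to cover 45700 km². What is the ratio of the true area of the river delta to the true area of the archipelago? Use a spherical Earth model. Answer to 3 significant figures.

Mercator's areal exaggeration is sec²φ; hence true area = (apparent area) · cos²φ.
True area of river delta: 320000 × cos²(59.1°) = 320000 × 0.2637 = 84390 km².
True area of archipelago: 45700 × cos²(17.2°) = 45700 × 0.9126 = 41700 km².
Ratio = 84390 / 41700 ≈ 2.02.

2.02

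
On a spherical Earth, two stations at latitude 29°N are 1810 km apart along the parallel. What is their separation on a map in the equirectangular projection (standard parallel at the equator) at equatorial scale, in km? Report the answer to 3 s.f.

Plate carrée maps x = Rλ, y = Rφ. The meridian scale is h = 1 and the parallel scale is k = 1/cos φ = sec φ.
Along the parallel, k = sec 29° = 1/0.8746 = 1.143.
Map distance = 1810 × 1.143 ≈ 2070 km.

2070 km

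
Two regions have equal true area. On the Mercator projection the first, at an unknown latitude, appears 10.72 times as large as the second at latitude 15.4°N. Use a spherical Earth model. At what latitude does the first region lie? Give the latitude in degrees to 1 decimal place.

Mercator areal scale is sec²φ, so apparent-area ratio = sec²φ₁ / sec²φ₂ = cos²φ₂ / cos²φ₁.
cos²φ₂ / cos²φ₁ = 10.72  ⇒  cos φ₁ = cos 15.4° / √10.72 = 0.9641/3.274 = 0.2945.
φ₁ = arccos(0.2945) ≈ 72.9°.

72.9°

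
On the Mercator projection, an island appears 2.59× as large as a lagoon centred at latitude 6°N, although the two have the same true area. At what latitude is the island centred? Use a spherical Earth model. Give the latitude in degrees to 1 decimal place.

51.8°

On Mercator, (apparent₁)/(apparent₂) = sec²φ₁ / sec²φ₂ when true areas are equal.
cos²φ₂ / cos²φ₁ = 2.59  ⇒  cos φ₁ = cos 6° / √2.59 = 0.9945/1.609 = 0.6180.
φ₁ = arccos(0.6180) ≈ 51.8°.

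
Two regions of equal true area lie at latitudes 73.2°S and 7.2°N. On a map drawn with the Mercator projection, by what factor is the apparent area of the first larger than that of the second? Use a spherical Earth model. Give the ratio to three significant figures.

11.8

Mercator is conformal with k = sec φ, so areal scale = k² = sec²φ.
At 73.2°: sec²(73.2°) = 1/0.2890² = 11.97.
At 7.2°: sec²(7.2°) = 1/0.9921² = 1.016.
Ratio = 11.97/1.016 = cos²(7.2°)/cos²(73.2°) ≈ 11.8.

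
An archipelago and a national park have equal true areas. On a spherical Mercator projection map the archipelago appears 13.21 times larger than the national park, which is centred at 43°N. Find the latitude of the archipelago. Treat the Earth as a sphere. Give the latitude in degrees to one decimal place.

78.4°

On Mercator, (apparent₁)/(apparent₂) = sec²φ₁ / sec²φ₂ when true areas are equal.
cos²φ₂ / cos²φ₁ = 13.21  ⇒  cos φ₁ = cos 43° / √13.21 = 0.7314/3.635 = 0.2012.
φ₁ = arccos(0.2012) ≈ 78.4°.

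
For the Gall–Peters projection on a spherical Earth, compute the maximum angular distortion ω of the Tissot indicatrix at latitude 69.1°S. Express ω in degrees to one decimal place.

The Gall–Peters projection is cylindrical equal-area with φ₀ = 45°. A cylindrical equal-area projection with standard parallel φ₀ has meridian scale h = cos φ / cos φ₀ and parallel scale k = cos φ₀ / cos φ (so areas are preserved, h·k = 1).
At 69.1°: h = 0.5045, k = 1.982; principal scales a = 1.982, b = 0.5045.
sin(ω/2) = (a − b)/(a + b) = 1.478/2.487 = 0.5942, so ω = 2 arcsin(0.5942) ≈ 72.9°.

72.9°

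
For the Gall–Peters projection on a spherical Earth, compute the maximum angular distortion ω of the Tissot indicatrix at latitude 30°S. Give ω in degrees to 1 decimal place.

23.1°

The Gall–Peters projection is cylindrical equal-area with φ₀ = 45°. A cylindrical equal-area projection with standard parallel φ₀ has meridian scale h = cos φ / cos φ₀ and parallel scale k = cos φ₀ / cos φ (so areas are preserved, h·k = 1).
At 30°: h = 1.225, k = 0.8165; principal scales a = 1.225, b = 0.8165.
sin(ω/2) = (a − b)/(a + b) = 0.4082/2.041 = 0.2000, so ω = 2 arcsin(0.2000) ≈ 23.1°.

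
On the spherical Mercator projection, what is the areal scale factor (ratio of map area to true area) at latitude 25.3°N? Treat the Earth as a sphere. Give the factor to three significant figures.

1.22

The Mercator projection is conformal; its linear scale factor is the same in every direction and equals sec φ = 1/cos φ.
Areal scale = k² = sec²φ = 1/cos²(25.3°) = 1/0.9041² = 1.223.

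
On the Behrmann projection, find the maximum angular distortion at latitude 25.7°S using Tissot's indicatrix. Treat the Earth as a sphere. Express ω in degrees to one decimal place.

4.5°

Behrmann is a cylindrical equal-area projection with standard parallels at ±30°. For cylindrical equal-area with standard parallel φ₀, h = cos φ / cos φ₀ and k = cos φ₀ / cos φ, so h·k = 1.
At 25.7°: h = 1.040, k = 0.9611; principal scales a = 1.040, b = 0.9611.
sin(ω/2) = (a − b)/(a + b) = 0.07937/2.002 = 0.03966, so ω = 2 arcsin(0.03966) ≈ 4.5°.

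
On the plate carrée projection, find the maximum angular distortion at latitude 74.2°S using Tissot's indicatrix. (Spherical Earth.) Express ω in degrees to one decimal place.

69.8°

Plate carrée maps x = Rλ, y = Rφ. The meridian scale is h = 1 and the parallel scale is k = 1/cos φ = sec φ.
At 74.2°: h = 1.000, k = 3.673; principal scales a = 3.673, b = 1.000.
sin(ω/2) = (a − b)/(a + b) = 2.673/4.673 = 0.5720, so ω = 2 arcsin(0.5720) ≈ 69.8°.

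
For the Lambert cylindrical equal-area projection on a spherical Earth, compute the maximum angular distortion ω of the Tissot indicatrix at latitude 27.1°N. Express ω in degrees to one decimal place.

13.3°

The Lambert cylindrical equal-area projection is the cylindrical equal-area projection with its standard parallel at the equator (φ₀ = 0). For cylindrical equal-area with standard parallel φ₀, h = cos φ / cos φ₀ and k = cos φ₀ / cos φ, so h·k = 1.
At 27.1°: h = 0.8902, k = 1.123; principal scales a = 1.123, b = 0.8902.
sin(ω/2) = (a − b)/(a + b) = 0.2331/2.014 = 0.1158, so ω = 2 arcsin(0.1158) ≈ 13.3°.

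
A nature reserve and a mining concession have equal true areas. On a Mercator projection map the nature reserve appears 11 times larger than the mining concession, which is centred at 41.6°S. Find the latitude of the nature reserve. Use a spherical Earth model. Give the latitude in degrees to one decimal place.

Mercator areal scale is sec²φ, so apparent-area ratio = sec²φ₁ / sec²φ₂ = cos²φ₂ / cos²φ₁.
cos²φ₂ / cos²φ₁ = 11  ⇒  cos φ₁ = cos 41.6° / √11 = 0.7478/3.317 = 0.2255.
φ₁ = arccos(0.2255) ≈ 77.0°.

77.0°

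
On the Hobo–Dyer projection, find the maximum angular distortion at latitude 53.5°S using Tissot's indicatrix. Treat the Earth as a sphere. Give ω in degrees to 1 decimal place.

32.6°

Hobo–Dyer is a cylindrical equal-area projection with standard parallels at ±37.5°. A cylindrical equal-area projection with standard parallel φ₀ has meridian scale h = cos φ / cos φ₀ and parallel scale k = cos φ₀ / cos φ (so areas are preserved, h·k = 1).
At 53.5°: h = 0.7498, k = 1.334; principal scales a = 1.334, b = 0.7498.
sin(ω/2) = (a − b)/(a + b) = 0.5840/2.084 = 0.2803, so ω = 2 arcsin(0.2803) ≈ 32.6°.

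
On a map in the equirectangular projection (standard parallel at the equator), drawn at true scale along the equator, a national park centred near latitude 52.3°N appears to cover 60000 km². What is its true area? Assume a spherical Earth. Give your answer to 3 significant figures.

36700 km²

For the equirectangular projection with φ₀ = 0 (plate carrée), h = 1 along meridians and k = sec φ along parallels.
Areal scale = h·k = 1 × sec φ; at 52.3°, h = 1.000, k = 1.635, so h·k = 1.635.
True area = apparent / (areal scale) = 60000 / 1.635 ≈ 36700 km².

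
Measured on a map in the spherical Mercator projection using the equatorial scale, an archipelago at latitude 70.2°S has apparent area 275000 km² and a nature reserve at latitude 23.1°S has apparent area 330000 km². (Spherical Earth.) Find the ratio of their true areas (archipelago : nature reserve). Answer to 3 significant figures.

0.113

On Mercator the areal scale is sec²φ, so true area = apparent × cos²φ.
True area of archipelago: 275000 × cos²(70.2°) = 275000 × 0.1147 = 31550 km².
True area of nature reserve: 330000 × cos²(23.1°) = 330000 × 0.8461 = 279200 km².
Ratio = 31550 / 279200 ≈ 0.113.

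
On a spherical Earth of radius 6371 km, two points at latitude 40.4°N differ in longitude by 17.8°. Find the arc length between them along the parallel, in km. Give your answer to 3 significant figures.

Arc length along a parallel = R cos φ · Δλ (with Δλ in radians).
= 6371 × cos 40.4° × (17.8° × π/180) = 6371 × 0.7615 × 0.3107 ≈ 1510 km.

1510 km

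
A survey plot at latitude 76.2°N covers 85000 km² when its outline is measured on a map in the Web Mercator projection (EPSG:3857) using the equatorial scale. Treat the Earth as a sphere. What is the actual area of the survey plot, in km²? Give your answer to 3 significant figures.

For Mercator, h = k = sec φ (a conformal cylindrical projection has a single point scale, 1/cos φ).
Areal scale = k² = sec²φ = 1/cos²(76.2°) = 1/0.2385² = 17.58.
True area = apparent / (areal scale) = 85000 / 17.58 ≈ 4840 km².

4840 km²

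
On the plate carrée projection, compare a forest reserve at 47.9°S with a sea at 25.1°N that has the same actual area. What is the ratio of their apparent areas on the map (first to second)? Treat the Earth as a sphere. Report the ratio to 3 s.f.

In the plate carrée (x = Rλ, y = Rφ), meridians are true-scale (h = 1) and parallels are stretched by k = sec φ.
Areal scale at 47.9°: h·k = 1.000 × 1.492 = 1.492.
Areal scale at 25.1°: h·k = 1.000 × 1.104 = 1.104.
Ratio = 1.492/1.104 ≈ 1.35.

1.35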